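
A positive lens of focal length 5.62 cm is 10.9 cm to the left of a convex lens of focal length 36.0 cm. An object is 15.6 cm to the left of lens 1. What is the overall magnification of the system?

m = -0.598

Lens 1: 1/d_i1 = 1/(5.62) − 1/(15.6) = 0.1138, so d_i1 = 8.785 cm; m₁ = −d_i1/d_o1 = -0.5631.
d_o2 = 10.9 − (8.785) = 2.115 cm.
Lens 2: 1/d_i2 = 1/(36.0) − 1/(2.115) = -0.4450, so d_i2 = -2.247 cm; m₂ = −d_i2/d_o2 = +1.062.
m = m₁·m₂ = (-0.5631)(+1.062) = -0.598.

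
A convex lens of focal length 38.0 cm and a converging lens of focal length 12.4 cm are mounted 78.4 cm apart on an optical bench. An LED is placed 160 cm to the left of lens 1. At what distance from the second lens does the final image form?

21.9 cm

Lens 1: 1/d_i1 = 1/f₁ − 1/d_o1 = 1/(38.0) − 1/(160) = 0.02007, so d_i1 = 49.84 cm.
The intermediate image is 49.84 cm to the right of lens 1, which is 78.4 − (49.84) = 28.56 cm to the left of lens 2, so d_o2 = +28.56 cm.
Lens 2: 1/d_i2 = 1/f₂ − 1/d_o2 = 1/(12.4) − 1/(28.56) = 0.04563, so d_i2 = 21.9 cm.
The final image is real, 21.9 cm to the right of lens 2 (overall magnification ≈ 0.24).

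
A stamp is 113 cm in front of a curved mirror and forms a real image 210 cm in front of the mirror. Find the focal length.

f = 73.5 cm (concave)

Real image ⇒ d_i = +210 cm.
1/f = 1/d_o + 1/d_i = 1/(113) + 1/(210) = 0.01361, so f = 73.5 cm.
Since f is positive, the curved mirror is concave.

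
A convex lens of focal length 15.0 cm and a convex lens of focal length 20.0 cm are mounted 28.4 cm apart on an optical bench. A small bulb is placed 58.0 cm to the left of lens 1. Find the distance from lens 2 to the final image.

13.8 cm

Lens 1: 1/d_i1 = 1/f₁ − 1/d_o1 = 1/(15.0) − 1/(58.0) = 0.04943, so d_i1 = 20.23 cm.
The intermediate image is 20.23 cm to the right of lens 1, which is 28.4 − (20.23) = 8.170 cm to the left of lens 2, so d_o2 = +8.170 cm.
Lens 2: 1/d_i2 = 1/f₂ − 1/d_o2 = 1/(20.0) − 1/(8.170) = -0.07240, so d_i2 = -13.8 cm.
The final image is virtual, 13.8 cm to the left of lens 2 (overall magnification ≈ -0.59).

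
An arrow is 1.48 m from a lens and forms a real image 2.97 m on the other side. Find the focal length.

f = 0.988 m (converging)

Real image ⇒ d_i = +2.97 m.
1/f = 1/d_o + 1/d_i = 1/(1.48) + 1/(2.97) = 1.012, so f = 0.988 m.
Since f is positive, the lens is converging.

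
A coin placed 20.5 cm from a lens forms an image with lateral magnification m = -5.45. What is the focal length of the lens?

m = −d_i/d_o ⇒ d_i = −m·d_o = −(-5.45)·(20.5) = 111.7 cm.
1/f = 1/d_o + 1/d_i = 1/(20.5) + 1/(111.7) = 0.05773, so f = 17.3 cm.
Since f is positive, the lens is converging.

f = 17.3 cm (converging)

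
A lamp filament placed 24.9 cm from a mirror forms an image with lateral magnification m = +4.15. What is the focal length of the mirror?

m = −d_i/d_o ⇒ d_i = −m·d_o = −(+4.15)·(24.9) = -103.3 cm.
1/f = 1/d_o + 1/d_i = 1/(24.9) + 1/(-103.3) = 0.03048, so f = 32.8 cm.
Since f is positive, the mirror is concave.

f = 32.8 cm (concave)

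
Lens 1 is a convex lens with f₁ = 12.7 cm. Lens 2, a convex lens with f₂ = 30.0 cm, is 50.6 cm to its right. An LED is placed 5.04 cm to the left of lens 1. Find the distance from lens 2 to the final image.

Lens 1: 1/d_i1 = 1/f₁ − 1/d_o1 = 1/(12.7) − 1/(5.04) = -0.1197, so d_i1 = -8.356 cm.
The intermediate image is 8.356 cm to the left of lens 1 (virtual), which is 50.6 − (-8.356) = 58.96 cm to the left of lens 2, so d_o2 = +58.96 cm.
Lens 2: 1/d_i2 = 1/f₂ − 1/d_o2 = 1/(30.0) − 1/(58.96) = 0.01637, so d_i2 = 61.1 cm.
The final image is real, 61.1 cm to the right of lens 2 (overall magnification ≈ -1.7).

61.1 cm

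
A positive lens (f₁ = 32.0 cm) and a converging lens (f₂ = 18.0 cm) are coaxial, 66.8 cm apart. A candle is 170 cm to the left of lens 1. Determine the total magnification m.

m = +0.445

Lens 1: 1/d_i1 = 1/(32.0) − 1/(170) = 0.02537, so d_i1 = 39.42 cm; m₁ = −d_i1/d_o1 = -0.2319.
d_o2 = 66.8 − (39.42) = 27.38 cm.
Lens 2: 1/d_i2 = 1/(18.0) − 1/(27.38) = 0.01903, so d_i2 = 52.54 cm; m₂ = −d_i2/d_o2 = -1.919.
m = m₁·m₂ = (-0.2319)(-1.919) = +0.445.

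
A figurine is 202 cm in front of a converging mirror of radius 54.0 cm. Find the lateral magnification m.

m = -0.154

f = R/2 = 54.0/2 = 27.00 cm.
1/d_i = 1/f − 1/d_o = 1/(27.00) − 1/(202) = 0.03209, so d_i = 31.17 cm.
m = −d_i/d_o = −(31.17)/(202) = -0.154.
The image is real, inverted and reduced, in front of the mirror.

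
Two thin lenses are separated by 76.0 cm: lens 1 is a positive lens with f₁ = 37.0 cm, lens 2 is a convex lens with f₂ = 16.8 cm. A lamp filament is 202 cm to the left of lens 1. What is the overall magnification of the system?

Lens 1: 1/d_i1 = 1/(37.0) − 1/(202) = 0.02208, so d_i1 = 45.30 cm; m₁ = −d_i1/d_o1 = -0.2243.
d_o2 = 76.0 − (45.30) = 30.70 cm.
Lens 2: 1/d_i2 = 1/(16.8) − 1/(30.70) = 0.02695, so d_i2 = 37.11 cm; m₂ = −d_i2/d_o2 = -1.209.
m = m₁·m₂ = (-0.2243)(-1.209) = +0.271.

m = +0.271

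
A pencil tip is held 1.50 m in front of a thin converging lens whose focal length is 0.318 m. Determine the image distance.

0.404 m

Thin-lens equation: 1/s_i = 1/f − 1/s_o = 1/(0.3180) − 1/(1.50) = 3.145 − 0.6667 = 2.478, so s_i = 0.404 m.
The image is real, inverted and reduced, on the far side of the lens.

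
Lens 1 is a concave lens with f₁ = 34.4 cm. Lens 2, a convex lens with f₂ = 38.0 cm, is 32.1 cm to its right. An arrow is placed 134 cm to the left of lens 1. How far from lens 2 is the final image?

105 cm

Lens 1 is diverging, so f₁ = −34.4 cm.
Lens 1: 1/d_i1 = 1/f₁ − 1/d_o1 = 1/(-34.4) − 1/(134) = -0.03653, so d_i1 = -27.37 cm.
The intermediate image is 27.37 cm to the left of lens 1 (virtual), which is 32.1 − (-27.37) = 59.47 cm to the left of lens 2, so d_o2 = +59.47 cm.
Lens 2: 1/d_i2 = 1/f₂ − 1/d_o2 = 1/(38.0) − 1/(59.47) = 0.009501, so d_i2 = 105 cm.
The final image is real, 105 cm to the right of lens 2 (overall magnification ≈ -0.36).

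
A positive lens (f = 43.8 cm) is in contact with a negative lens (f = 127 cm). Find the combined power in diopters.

P₁ = 1/f₁ = 1/(0.438 m) = +2.283 D; P₂ = 1/f₂ = 1/(-1.27 m) = -0.7874 D.
For thin lenses in contact, P = P₁ + P₂ = (+2.283) + (-0.7874) = +1.50 D.

P = +1.50 D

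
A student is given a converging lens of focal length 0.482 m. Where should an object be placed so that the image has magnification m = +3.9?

0.358 m

m = −d_i/d_o ⇒ d_i = −m·d_o.
1/f = 1/d_o + 1/d_i = 1/d_o − 1/(m·d_o) = (1 − 1/m)/d_o, so d_o = f(1 − 1/m) = (0.4820)(1 − 1/(+3.9)) = 0.358 m.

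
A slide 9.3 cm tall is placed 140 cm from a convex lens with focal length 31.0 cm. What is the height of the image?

1/d_i = 1/f − 1/d_o = 1/(31.00) − 1/(140) = 0.02512, so d_i = 39.82 cm.
m = −d_i/d_o = -0.2844.
|h_i| = |m|·h_o = 0.2844 × 9.3 = 2.64 cm. The image is real, inverted and reduced, on the far side of the lens.

2.64 cm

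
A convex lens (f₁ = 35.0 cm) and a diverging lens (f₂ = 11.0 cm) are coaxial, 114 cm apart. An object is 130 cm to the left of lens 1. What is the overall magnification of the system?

Lens 1: 1/d_i1 = 1/(35.0) − 1/(130) = 0.02088, so d_i1 = 47.89 cm; m₁ = −d_i1/d_o1 = -0.3684.
d_o2 = 114 − (47.89) = 66.11 cm.
f₂ = −11.0 cm (diverging).
Lens 2: 1/d_i2 = 1/(-11.0) − 1/(66.11) = -0.1060, so d_i2 = -9.431 cm; m₂ = −d_i2/d_o2 = +0.1427.
m = m₁·m₂ = (-0.3684)(+0.1427) = -0.0526.

m = -0.0526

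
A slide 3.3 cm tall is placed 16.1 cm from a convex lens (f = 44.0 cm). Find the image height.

5.20 cm

1/d_i = 1/f − 1/d_o = 1/(44.00) − 1/(16.1) = -0.03938, so d_i = -25.39 cm.
m = −d_i/d_o = +1.577.
|h_i| = |m|·h_o = 1.577 × 3.3 = 5.20 cm. The image is virtual, upright and enlarged, on the same side as the object.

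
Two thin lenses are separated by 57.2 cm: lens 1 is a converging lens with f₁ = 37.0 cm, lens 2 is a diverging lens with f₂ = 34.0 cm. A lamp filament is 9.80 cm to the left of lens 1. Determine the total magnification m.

m = +0.442

Lens 1: 1/d_i1 = 1/(37.0) − 1/(9.80) = -0.07501, so d_i1 = -13.33 cm; m₁ = −d_i1/d_o1 = +1.360.
d_o2 = 57.2 − (-13.33) = 70.53 cm.
f₂ = −34.0 cm (diverging).
Lens 2: 1/d_i2 = 1/(-34.0) − 1/(70.53) = -0.04359, so d_i2 = -22.94 cm; m₂ = −d_i2/d_o2 = +0.3253.
m = m₁·m₂ = (+1.360)(+0.3253) = +0.442.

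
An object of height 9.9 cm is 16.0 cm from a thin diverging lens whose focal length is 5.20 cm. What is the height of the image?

2.43 cm

For a diverging lens, f = -5.20 cm.
1/d_i = 1/f − 1/d_o = 1/(-5.200) − 1/(16.0) = -0.2548, so d_i = -3.925 cm.
m = −d_i/d_o = +0.2453.
|h_i| = |m|·h_o = 0.2453 × 9.9 = 2.43 cm. The image is virtual, upright and reduced, on the same side as the object.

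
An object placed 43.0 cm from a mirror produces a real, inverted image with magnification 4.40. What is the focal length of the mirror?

m = −d_i/d_o ⇒ d_i = −m·d_o = −(-4.40)·(43.0) = 189.2 cm.
1/f = 1/d_o + 1/d_i = 1/(43.0) + 1/(189.2) = 0.02854, so f = 35.0 cm.
Since f is positive, the mirror is concave.

f = 35.0 cm (concave)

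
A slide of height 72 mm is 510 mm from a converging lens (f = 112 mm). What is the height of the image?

1/d_i = 1/f − 1/d_o = 1/(112.0) − 1/(510) = 0.006968, so d_i = 143.5 mm.
m = −d_i/d_o = -0.2814.
|h_i| = |m|·h_o = 0.2814 × 72 = 20.3 mm. The image is real, inverted and reduced, on the far side of the lens.

20.3 mm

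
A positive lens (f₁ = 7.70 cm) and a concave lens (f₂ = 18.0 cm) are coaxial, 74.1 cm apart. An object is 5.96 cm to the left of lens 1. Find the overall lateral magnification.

Lens 1: 1/d_i1 = 1/(7.70) − 1/(5.96) = -0.03792, so d_i1 = -26.37 cm; m₁ = −d_i1/d_o1 = +4.424.
d_o2 = 74.1 − (-26.37) = 100.5 cm.
f₂ = −18.0 cm (diverging).
Lens 2: 1/d_i2 = 1/(-18.0) − 1/(100.5) = -0.06551, so d_i2 = -15.27 cm; m₂ = −d_i2/d_o2 = +0.1519.
m = m₁·m₂ = (+4.424)(+0.1519) = +0.672.

m = +0.672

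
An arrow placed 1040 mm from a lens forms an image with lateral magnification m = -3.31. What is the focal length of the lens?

m = −d_i/d_o ⇒ d_i = −m·d_o = −(-3.31)·(1040) = 3442 mm.
1/f = 1/d_o + 1/d_i = 1/(1040) + 1/(3442) = 0.001252, so f = 799 mm.
Since f is positive, the lens is converging.

f = 799 mm (converging)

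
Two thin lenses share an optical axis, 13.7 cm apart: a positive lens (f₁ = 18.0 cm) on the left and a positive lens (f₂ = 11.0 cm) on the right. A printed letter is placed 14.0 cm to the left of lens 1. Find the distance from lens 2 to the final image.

Lens 1: 1/d_i1 = 1/f₁ − 1/d_o1 = 1/(18.0) − 1/(14.0) = -0.01587, so d_i1 = -63.00 cm.
The intermediate image is 63.00 cm to the left of lens 1 (virtual), which is 13.7 − (-63.00) = 76.70 cm to the left of lens 2, so d_o2 = +76.70 cm.
Lens 2: 1/d_i2 = 1/f₂ − 1/d_o2 = 1/(11.0) − 1/(76.70) = 0.07787, so d_i2 = 12.8 cm.
The final image is real, 12.8 cm to the right of lens 2 (overall magnification ≈ -0.75).

12.8 cm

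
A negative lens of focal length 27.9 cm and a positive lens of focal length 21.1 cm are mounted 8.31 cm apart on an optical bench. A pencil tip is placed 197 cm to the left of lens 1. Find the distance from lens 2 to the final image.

59.3 cm

Lens 1 is diverging, so f₁ = −27.9 cm.
Lens 1: 1/d_i1 = 1/f₁ − 1/d_o1 = 1/(-27.9) − 1/(197) = -0.04092, so d_i1 = -24.44 cm.
The intermediate image is 24.44 cm to the left of lens 1 (virtual), which is 8.31 − (-24.44) = 32.75 cm to the left of lens 2, so d_o2 = +32.75 cm.
Lens 2: 1/d_i2 = 1/f₂ − 1/d_o2 = 1/(21.1) − 1/(32.75) = 0.01686, so d_i2 = 59.3 cm.
The final image is real, 59.3 cm to the right of lens 2 (overall magnification ≈ -0.22).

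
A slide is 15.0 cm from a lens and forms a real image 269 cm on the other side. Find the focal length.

f = 14.2 cm (converging)

Real image ⇒ d_i = +269 cm.
1/f = 1/d_o + 1/d_i = 1/(15.0) + 1/(269) = 0.07038, so f = 14.2 cm.
Since f is positive, the lens is converging.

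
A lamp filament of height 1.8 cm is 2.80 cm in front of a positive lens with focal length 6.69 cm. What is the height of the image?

1/d_i = 1/f − 1/d_o = 1/(6.690) − 1/(2.80) = -0.2077, so d_i = -4.815 cm.
m = −d_i/d_o = +1.720.
|h_i| = |m|·h_o = 1.720 × 1.8 = 3.10 cm. The image is virtual, upright and enlarged, on the same side as the object.

3.10 cm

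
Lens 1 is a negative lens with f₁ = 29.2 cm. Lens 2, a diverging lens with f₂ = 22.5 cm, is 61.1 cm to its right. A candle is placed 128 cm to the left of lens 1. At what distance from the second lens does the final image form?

17.8 cm

Lens 1 is diverging, so f₁ = −29.2 cm.
Lens 1: 1/d_i1 = 1/f₁ − 1/d_o1 = 1/(-29.2) − 1/(128) = -0.04206, so d_i1 = -23.78 cm.
The intermediate image is 23.78 cm to the left of lens 1 (virtual), which is 61.1 − (-23.78) = 84.88 cm to the left of lens 2, so d_o2 = +84.88 cm.
Lens 2 is diverging, so f₂ = −22.5 cm.
Lens 2: 1/d_i2 = 1/f₂ − 1/d_o2 = 1/(-22.5) − 1/(84.88) = -0.05623, so d_i2 = -17.8 cm.
The final image is virtual, 17.8 cm to the left of lens 2 (overall magnification ≈ 0.039).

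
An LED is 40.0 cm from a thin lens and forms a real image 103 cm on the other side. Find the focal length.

Real image ⇒ d_i = +103 cm.
1/f = 1/d_o + 1/d_i = 1/(40.0) + 1/(103) = 0.03471, so f = 28.8 cm.
Since f is positive, the thin lens is converging.

f = 28.8 cm (converging)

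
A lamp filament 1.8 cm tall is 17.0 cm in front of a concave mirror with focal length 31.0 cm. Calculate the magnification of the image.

m = +2.21

1/d_i = 1/f − 1/d_o = 1/(31.00) − 1/(17.0) = -0.02657, so d_i = -37.64 cm.
m = −d_i/d_o = −(-37.64)/(17.0) = +2.21.
The image is virtual, upright and enlarged, behind the mirror.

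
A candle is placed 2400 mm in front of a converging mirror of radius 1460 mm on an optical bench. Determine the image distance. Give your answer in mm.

1050 mm

f = R/2 = 1460/2 = 730.0 mm.
Mirror equation: 1/d_i = 1/f − 1/d_o = 1/(730.0) − 1/(2400) = 0.001370 − 0.0004167 = 0.0009532, so d_i = 1050 mm.
The image is real, inverted and reduced, in front of the mirror.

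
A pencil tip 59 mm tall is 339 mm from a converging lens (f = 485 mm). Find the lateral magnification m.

1/d_i = 1/f − 1/d_o = 1/(485.0) − 1/(339) = -0.0008880, so d_i = -1126 mm.
m = −d_i/d_o = −(-1126)/(339) = +3.32.
The image is virtual, upright and enlarged, on the same side as the object.

m = +3.32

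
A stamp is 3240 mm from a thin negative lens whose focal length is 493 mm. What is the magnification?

For a negative lens, f = -493 mm.
1/d_i = 1/f − 1/d_o = 1/(-493.0) − 1/(3240) = -0.002337, so d_i = -427.9 mm.
m = −d_i/d_o = −(-427.9)/(3240) = +0.132.
The image is virtual, upright and reduced, on the same side as the object.

m = +0.132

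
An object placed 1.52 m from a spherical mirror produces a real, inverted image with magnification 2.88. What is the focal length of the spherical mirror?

f = 1.13 m (concave)

m = −d_i/d_o ⇒ d_i = −m·d_o = −(-2.88)·(1.52) = 4.378 m.
1/f = 1/d_o + 1/d_i = 1/(1.52) + 1/(4.378) = 0.8863, so f = 1.13 m.
Since f is positive, the spherical mirror is concave.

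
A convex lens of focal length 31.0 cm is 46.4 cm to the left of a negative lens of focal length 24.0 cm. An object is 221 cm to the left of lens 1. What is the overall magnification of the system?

m = -0.114

Lens 1: 1/d_i1 = 1/(31.0) − 1/(221) = 0.02773, so d_i1 = 36.06 cm; m₁ = −d_i1/d_o1 = -0.1632.
d_o2 = 46.4 − (36.06) = 10.34 cm.
f₂ = −24.0 cm (diverging).
Lens 2: 1/d_i2 = 1/(-24.0) − 1/(10.34) = -0.1384, so d_i2 = -7.227 cm; m₂ = −d_i2/d_o2 = +0.6989.
m = m₁·m₂ = (-0.1632)(+0.6989) = -0.114.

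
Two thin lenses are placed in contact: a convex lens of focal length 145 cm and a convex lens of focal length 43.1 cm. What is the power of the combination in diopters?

P₁ = 1/f₁ = 1/(1.45 m) = +0.6897 D; P₂ = 1/f₂ = 1/(0.431 m) = +2.320 D.
For thin lenses in contact, P = P₁ + P₂ = (+0.6897) + (+2.320) = +3.01 D.

P = +3.01 D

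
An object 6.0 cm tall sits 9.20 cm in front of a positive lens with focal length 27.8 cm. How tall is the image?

1/d_i = 1/f − 1/d_o = 1/(27.80) − 1/(9.20) = -0.07272, so d_i = -13.75 cm.
m = −d_i/d_o = +1.495.
|h_i| = |m|·h_o = 1.495 × 6.0 = 8.97 cm. The image is virtual, upright and enlarged, on the same side as the object.

8.97 cm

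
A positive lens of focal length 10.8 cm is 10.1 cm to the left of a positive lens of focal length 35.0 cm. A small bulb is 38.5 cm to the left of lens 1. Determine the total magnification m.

m = -0.342

Lens 1: 1/d_i1 = 1/(10.8) − 1/(38.5) = 0.06662, so d_i1 = 15.01 cm; m₁ = −d_i1/d_o1 = -0.3899.
d_o2 = 10.1 − (15.01) = -4.910 cm (virtual object).
Lens 2: 1/d_i2 = 1/(35.0) − 1/(-4.910) = 0.2322, so d_i2 = 4.306 cm; m₂ = −d_i2/d_o2 = +0.8770.
m = m₁·m₂ = (-0.3899)(+0.8770) = -0.342.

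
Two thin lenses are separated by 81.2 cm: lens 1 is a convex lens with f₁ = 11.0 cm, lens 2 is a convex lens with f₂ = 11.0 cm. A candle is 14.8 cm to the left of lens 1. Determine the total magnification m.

m = +1.16

Lens 1: 1/d_i1 = 1/(11.0) − 1/(14.8) = 0.02334, so d_i1 = 42.84 cm; m₁ = −d_i1/d_o1 = -2.895.
d_o2 = 81.2 − (42.84) = 38.36 cm.
Lens 2: 1/d_i2 = 1/(11.0) − 1/(38.36) = 0.06484, so d_i2 = 15.42 cm; m₂ = −d_i2/d_o2 = -0.4020.
m = m₁·m₂ = (-2.895)(-0.4020) = +1.16.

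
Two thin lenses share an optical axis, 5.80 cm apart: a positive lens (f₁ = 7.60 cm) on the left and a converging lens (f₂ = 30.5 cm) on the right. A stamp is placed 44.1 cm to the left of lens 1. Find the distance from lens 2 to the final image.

Lens 1: 1/d_i1 = 1/f₁ − 1/d_o1 = 1/(7.60) − 1/(44.1) = 0.1089, so d_i1 = 9.182 cm.
The intermediate image is 9.182 cm to the right of lens 1, which lies 3.382 cm to the right of lens 2 — a virtual object — so d_o2 = −3.382 cm.
Lens 2: 1/d_i2 = 1/f₂ − 1/d_o2 = 1/(30.5) − 1/(-3.382) = 0.3285, so d_i2 = 3.04 cm.
The final image is real, 3.04 cm to the right of lens 2 (overall magnification ≈ -0.19).

3.04 cm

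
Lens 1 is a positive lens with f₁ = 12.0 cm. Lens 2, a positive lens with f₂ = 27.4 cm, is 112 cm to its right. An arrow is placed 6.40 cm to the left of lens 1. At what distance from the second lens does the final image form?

Lens 1: 1/d_i1 = 1/f₁ − 1/d_o1 = 1/(12.0) − 1/(6.40) = -0.07292, so d_i1 = -13.71 cm.
The intermediate image is 13.71 cm to the left of lens 1 (virtual), which is 112 − (-13.71) = 125.7 cm to the left of lens 2, so d_o2 = +125.7 cm.
Lens 2: 1/d_i2 = 1/f₂ − 1/d_o2 = 1/(27.4) − 1/(125.7) = 0.02854, so d_i2 = 35.0 cm.
The final image is real, 35.0 cm to the right of lens 2 (overall magnification ≈ -0.60).

35.0 cm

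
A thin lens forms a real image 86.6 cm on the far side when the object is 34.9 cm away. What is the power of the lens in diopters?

d_i = +86.6 cm.
1/f = 1/d_o + 1/d_i = 1/(34.9) + 1/(86.6) = 0.04020 cm⁻¹.
f = 24.88 cm = 0.2488 m, so P = 1/f = +4.02 D.

P = +4.02 D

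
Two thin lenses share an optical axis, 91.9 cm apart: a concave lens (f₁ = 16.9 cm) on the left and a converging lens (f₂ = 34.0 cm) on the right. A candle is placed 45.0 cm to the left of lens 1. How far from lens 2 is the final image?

50.5 cm

Lens 1 is diverging, so f₁ = −16.9 cm.
Lens 1: 1/d_i1 = 1/f₁ − 1/d_o1 = 1/(-16.9) − 1/(45.0) = -0.08139, so d_i1 = -12.29 cm.
The intermediate image is 12.29 cm to the left of lens 1 (virtual), which is 91.9 − (-12.29) = 104.2 cm to the left of lens 2, so d_o2 = +104.2 cm.
Lens 2: 1/d_i2 = 1/f₂ − 1/d_o2 = 1/(34.0) − 1/(104.2) = 0.01981, so d_i2 = 50.5 cm.
The final image is real, 50.5 cm to the right of lens 2 (overall magnification ≈ -0.13).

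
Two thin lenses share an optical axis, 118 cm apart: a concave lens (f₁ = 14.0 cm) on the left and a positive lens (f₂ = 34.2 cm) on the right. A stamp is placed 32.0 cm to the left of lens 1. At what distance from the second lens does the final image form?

46.7 cm

Lens 1 is diverging, so f₁ = −14.0 cm.
Lens 1: 1/d_i1 = 1/f₁ − 1/d_o1 = 1/(-14.0) − 1/(32.0) = -0.1027, so d_i1 = -9.739 cm.
The intermediate image is 9.739 cm to the left of lens 1 (virtual), which is 118 − (-9.739) = 127.7 cm to the left of lens 2, so d_o2 = +127.7 cm.
Lens 2: 1/d_i2 = 1/f₂ − 1/d_o2 = 1/(34.2) − 1/(127.7) = 0.02141, so d_i2 = 46.7 cm.
The final image is real, 46.7 cm to the right of lens 2 (overall magnification ≈ -0.11).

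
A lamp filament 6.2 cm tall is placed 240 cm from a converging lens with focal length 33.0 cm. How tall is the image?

0.988 cm

1/d_i = 1/f − 1/d_o = 1/(33.00) − 1/(240) = 0.02614, so d_i = 38.26 cm.
m = −d_i/d_o = -0.1594.
|h_i| = |m|·h_o = 0.1594 × 6.2 = 0.988 cm. The image is real, inverted and reduced, on the far side of the lens.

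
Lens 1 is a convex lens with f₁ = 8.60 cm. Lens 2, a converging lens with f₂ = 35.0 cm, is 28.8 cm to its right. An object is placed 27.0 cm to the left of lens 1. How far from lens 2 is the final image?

30.1 cm

Lens 1: 1/d_i1 = 1/f₁ − 1/d_o1 = 1/(8.60) − 1/(27.0) = 0.07924, so d_i1 = 12.62 cm.
The intermediate image is 12.62 cm to the right of lens 1, which is 28.8 − (12.62) = 16.18 cm to the left of lens 2, so d_o2 = +16.18 cm.
Lens 2: 1/d_i2 = 1/f₂ − 1/d_o2 = 1/(35.0) − 1/(16.18) = -0.03323, so d_i2 = -30.1 cm.
The final image is virtual, 30.1 cm to the left of lens 2 (overall magnification ≈ -0.87).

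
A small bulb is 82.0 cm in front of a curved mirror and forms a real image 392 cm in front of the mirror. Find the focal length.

Real image ⇒ d_i = +392 cm.
1/f = 1/d_o + 1/d_i = 1/(82.0) + 1/(392) = 0.01475, so f = 67.8 cm.
Since f is positive, the curved mirror is concave.

f = 67.8 cm (concave)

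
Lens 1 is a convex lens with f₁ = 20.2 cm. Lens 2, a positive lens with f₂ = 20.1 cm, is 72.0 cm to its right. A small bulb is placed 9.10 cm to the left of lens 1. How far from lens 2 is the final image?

26.0 cm

Lens 1: 1/d_i1 = 1/f₁ − 1/d_o1 = 1/(20.2) − 1/(9.10) = -0.06039, so d_i1 = -16.56 cm.
The intermediate image is 16.56 cm to the left of lens 1 (virtual), which is 72.0 − (-16.56) = 88.56 cm to the left of lens 2, so d_o2 = +88.56 cm.
Lens 2: 1/d_i2 = 1/f₂ − 1/d_o2 = 1/(20.1) − 1/(88.56) = 0.03846, so d_i2 = 26.0 cm.
The final image is real, 26.0 cm to the right of lens 2 (overall magnification ≈ -0.53).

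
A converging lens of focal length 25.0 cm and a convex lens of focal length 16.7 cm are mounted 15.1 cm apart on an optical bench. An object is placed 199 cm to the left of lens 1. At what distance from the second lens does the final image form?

Lens 1: 1/d_i1 = 1/f₁ − 1/d_o1 = 1/(25.0) − 1/(199) = 0.03497, so d_i1 = 28.59 cm.
The intermediate image is 28.59 cm to the right of lens 1, which lies 13.49 cm to the right of lens 2 — a virtual object — so d_o2 = −13.49 cm.
Lens 2: 1/d_i2 = 1/f₂ − 1/d_o2 = 1/(16.7) − 1/(-13.49) = 0.1340, so d_i2 = 7.46 cm.
The final image is real, 7.46 cm to the right of lens 2 (overall magnification ≈ -0.079).

7.46 cm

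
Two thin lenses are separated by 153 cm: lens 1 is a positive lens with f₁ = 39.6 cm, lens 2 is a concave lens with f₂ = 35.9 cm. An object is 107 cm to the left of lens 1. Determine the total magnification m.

Lens 1: 1/d_i1 = 1/(39.6) − 1/(107) = 0.01591, so d_i1 = 62.87 cm; m₁ = −d_i1/d_o1 = -0.5876.
d_o2 = 153 − (62.87) = 90.13 cm.
f₂ = −35.9 cm (diverging).
Lens 2: 1/d_i2 = 1/(-35.9) − 1/(90.13) = -0.03895, so d_i2 = -25.67 cm; m₂ = −d_i2/d_o2 = +0.2849.
m = m₁·m₂ = (-0.5876)(+0.2849) = -0.167.

m = -0.167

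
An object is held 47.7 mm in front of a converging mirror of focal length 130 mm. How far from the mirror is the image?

75.3 mm

Mirror equation: 1/v = 1/f − 1/u = 1/(130.0) − 1/(47.7) = 0.007692 − 0.02096 = -0.01327, so v = -75.3 mm.
The image is virtual, upright and enlarged, behind the mirror.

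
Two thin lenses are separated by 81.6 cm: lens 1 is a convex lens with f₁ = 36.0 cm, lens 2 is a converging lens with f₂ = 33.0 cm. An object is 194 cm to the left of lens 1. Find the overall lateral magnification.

m = +1.71

Lens 1: 1/d_i1 = 1/(36.0) − 1/(194) = 0.02262, so d_i1 = 44.20 cm; m₁ = −d_i1/d_o1 = -0.2278.
d_o2 = 81.6 − (44.20) = 37.40 cm.
Lens 2: 1/d_i2 = 1/(33.0) − 1/(37.40) = 0.003565, so d_i2 = 280.5 cm; m₂ = −d_i2/d_o2 = -7.500.
m = m₁·m₂ = (-0.2278)(-7.500) = +1.71.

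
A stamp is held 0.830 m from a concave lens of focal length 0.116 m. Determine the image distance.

For a concave lens, f = -0.116 m.
Thin-lens equation: 1/q = 1/f − 1/p = 1/(-0.1160) − 1/(0.830) = -8.621 − 1.205 = -9.826, so q = -0.102 m.
The image is virtual, upright and reduced, on the same side as the object.

0.102 m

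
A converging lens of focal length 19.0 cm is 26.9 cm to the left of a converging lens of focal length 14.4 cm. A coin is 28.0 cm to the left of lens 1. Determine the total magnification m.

Lens 1: 1/d_i1 = 1/(19.0) − 1/(28.0) = 0.01692, so d_i1 = 59.11 cm; m₁ = −d_i1/d_o1 = -2.111.
d_o2 = 26.9 − (59.11) = -32.21 cm (virtual object).
Lens 2: 1/d_i2 = 1/(14.4) − 1/(-32.21) = 0.1005, so d_i2 = 9.951 cm; m₂ = −d_i2/d_o2 = +0.3089.
m = m₁·m₂ = (-2.111)(+0.3089) = -0.652.

m = -0.652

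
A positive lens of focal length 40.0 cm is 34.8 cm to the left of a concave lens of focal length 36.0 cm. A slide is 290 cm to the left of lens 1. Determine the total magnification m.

Lens 1: 1/d_i1 = 1/(40.0) − 1/(290) = 0.02155, so d_i1 = 46.40 cm; m₁ = −d_i1/d_o1 = -0.1600.
d_o2 = 34.8 − (46.40) = -11.60 cm (virtual object).
f₂ = −36.0 cm (diverging).
Lens 2: 1/d_i2 = 1/(-36.0) − 1/(-11.60) = 0.05843, so d_i2 = 17.11 cm; m₂ = −d_i2/d_o2 = +1.475.
m = m₁·m₂ = (-0.1600)(+1.475) = -0.236.

m = -0.236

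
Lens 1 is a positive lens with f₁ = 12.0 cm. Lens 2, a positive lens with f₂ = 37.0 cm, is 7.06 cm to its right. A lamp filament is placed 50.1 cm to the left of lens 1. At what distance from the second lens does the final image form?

Lens 1: 1/d_i1 = 1/f₁ − 1/d_o1 = 1/(12.0) − 1/(50.1) = 0.06337, so d_i1 = 15.78 cm.
The intermediate image is 15.78 cm to the right of lens 1, which lies 8.720 cm to the right of lens 2 — a virtual object — so d_o2 = −8.720 cm.
Lens 2: 1/d_i2 = 1/f₂ − 1/d_o2 = 1/(37.0) − 1/(-8.720) = 0.1417, so d_i2 = 7.06 cm.
The final image is real, 7.06 cm to the right of lens 2 (overall magnification ≈ -0.25).

7.06 cm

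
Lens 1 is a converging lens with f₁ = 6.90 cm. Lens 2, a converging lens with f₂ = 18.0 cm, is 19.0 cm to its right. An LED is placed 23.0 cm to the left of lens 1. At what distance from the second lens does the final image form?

Lens 1: 1/d_i1 = 1/f₁ − 1/d_o1 = 1/(6.90) − 1/(23.0) = 0.1014, so d_i1 = 9.857 cm.
The intermediate image is 9.857 cm to the right of lens 1, which is 19.0 − (9.857) = 9.143 cm to the left of lens 2, so d_o2 = +9.143 cm.
Lens 2: 1/d_i2 = 1/f₂ − 1/d_o2 = 1/(18.0) − 1/(9.143) = -0.05382, so d_i2 = -18.6 cm.
The final image is virtual, 18.6 cm to the left of lens 2 (overall magnification ≈ -0.87).

18.6 cm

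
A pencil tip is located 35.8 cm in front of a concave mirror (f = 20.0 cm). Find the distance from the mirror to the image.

45.3 cm

Mirror equation: 1/v = 1/f − 1/u = 1/(20.00) − 1/(35.8) = 0.05000 − 0.02793 = 0.02207, so v = 45.3 cm.
The image is real, inverted and enlarged, in front of the mirror.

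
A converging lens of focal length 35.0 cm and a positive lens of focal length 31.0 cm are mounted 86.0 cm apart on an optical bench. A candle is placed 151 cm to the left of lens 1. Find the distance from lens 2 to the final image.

Lens 1: 1/d_i1 = 1/f₁ − 1/d_o1 = 1/(35.0) − 1/(151) = 0.02195, so d_i1 = 45.56 cm.
The intermediate image is 45.56 cm to the right of lens 1, which is 86.0 − (45.56) = 40.44 cm to the left of lens 2, so d_o2 = +40.44 cm.
Lens 2: 1/d_i2 = 1/f₂ − 1/d_o2 = 1/(31.0) − 1/(40.44) = 0.007530, so d_i2 = 133 cm.
The final image is real, 133 cm to the right of lens 2 (overall magnification ≈ 0.99).

133 cm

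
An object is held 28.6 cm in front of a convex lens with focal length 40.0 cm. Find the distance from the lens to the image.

100 cm

Thin-lens equation: 1/q = 1/f − 1/p = 1/(40.00) − 1/(28.6) = 0.02500 − 0.03497 = -0.009965, so q = -100 cm.
The image is virtual, upright and enlarged, on the same side as the object.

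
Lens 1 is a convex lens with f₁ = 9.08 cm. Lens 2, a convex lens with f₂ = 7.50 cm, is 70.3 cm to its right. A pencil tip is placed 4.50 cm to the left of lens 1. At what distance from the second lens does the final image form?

8.28 cm

Lens 1: 1/d_i1 = 1/f₁ − 1/d_o1 = 1/(9.08) − 1/(4.50) = -0.1121, so d_i1 = -8.921 cm.
The intermediate image is 8.921 cm to the left of lens 1 (virtual), which is 70.3 − (-8.921) = 79.22 cm to the left of lens 2, so d_o2 = +79.22 cm.
Lens 2: 1/d_i2 = 1/f₂ − 1/d_o2 = 1/(7.50) − 1/(79.22) = 0.1207, so d_i2 = 8.28 cm.
The final image is real, 8.28 cm to the right of lens 2 (overall magnification ≈ -0.21).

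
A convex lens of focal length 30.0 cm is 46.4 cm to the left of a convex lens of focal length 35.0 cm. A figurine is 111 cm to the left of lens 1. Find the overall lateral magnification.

m = -0.436

Lens 1: 1/d_i1 = 1/(30.0) − 1/(111) = 0.02432, so d_i1 = 41.11 cm; m₁ = −d_i1/d_o1 = -0.3704.
d_o2 = 46.4 − (41.11) = 5.290 cm.
Lens 2: 1/d_i2 = 1/(35.0) − 1/(5.290) = -0.1605, so d_i2 = -6.232 cm; m₂ = −d_i2/d_o2 = +1.178.
m = m₁·m₂ = (-0.3704)(+1.178) = -0.436.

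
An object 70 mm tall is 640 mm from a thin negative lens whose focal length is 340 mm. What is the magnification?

m = +0.347

For a negative lens, f = -340 mm.
1/d_i = 1/f − 1/d_o = 1/(-340.0) − 1/(640) = -0.004504, so d_i = -222.0 mm.
m = −d_i/d_o = −(-222.0)/(640) = +0.347.
The image is virtual, upright and reduced, on the same side as the object.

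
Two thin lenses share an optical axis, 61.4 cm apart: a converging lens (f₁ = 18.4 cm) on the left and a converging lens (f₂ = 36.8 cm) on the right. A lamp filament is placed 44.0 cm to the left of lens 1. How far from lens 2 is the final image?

156 cm

Lens 1: 1/d_i1 = 1/f₁ − 1/d_o1 = 1/(18.4) − 1/(44.0) = 0.03162, so d_i1 = 31.62 cm.
The intermediate image is 31.62 cm to the right of lens 1, which is 61.4 − (31.62) = 29.78 cm to the left of lens 2, so d_o2 = +29.78 cm.
Lens 2: 1/d_i2 = 1/f₂ − 1/d_o2 = 1/(36.8) − 1/(29.78) = -0.006406, so d_i2 = -156 cm.
The final image is virtual, 156 cm to the left of lens 2 (overall magnification ≈ -3.8).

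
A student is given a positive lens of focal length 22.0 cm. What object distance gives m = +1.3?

m = −d_i/d_o ⇒ d_i = −m·d_o.
1/f = 1/d_o + 1/d_i = 1/d_o − 1/(m·d_o) = (1 − 1/m)/d_o, so d_o = f(1 − 1/m) = (22.00)(1 − 1/(+1.3)) = 5.08 cm.

5.08 cm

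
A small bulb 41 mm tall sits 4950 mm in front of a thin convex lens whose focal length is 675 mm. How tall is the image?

6.47 mm

1/d_i = 1/f − 1/d_o = 1/(675.0) − 1/(4950) = 0.001279, so d_i = 781.6 mm.
m = −d_i/d_o = -0.1579.
|h_i| = |m|·h_o = 0.1579 × 41 = 6.47 mm. The image is real, inverted and reduced, on the far side of the lens.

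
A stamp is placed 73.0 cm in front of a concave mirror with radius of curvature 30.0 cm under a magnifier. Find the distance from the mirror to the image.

18.9 cm

f = R/2 = 30.0/2 = 15.00 cm.
Mirror equation: 1/v = 1/f − 1/u = 1/(15.00) − 1/(73.0) = 0.06667 − 0.01370 = 0.05297, so v = 18.9 cm.
The image is real, inverted and reduced, in front of the mirror.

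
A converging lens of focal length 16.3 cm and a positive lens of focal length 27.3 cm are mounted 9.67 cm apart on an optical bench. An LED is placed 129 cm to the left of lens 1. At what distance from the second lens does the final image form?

Lens 1: 1/d_i1 = 1/f₁ − 1/d_o1 = 1/(16.3) − 1/(129) = 0.05360, so d_i1 = 18.66 cm.
The intermediate image is 18.66 cm to the right of lens 1, which lies 8.990 cm to the right of lens 2 — a virtual object — so d_o2 = −8.990 cm.
Lens 2: 1/d_i2 = 1/f₂ − 1/d_o2 = 1/(27.3) − 1/(-8.990) = 0.1479, so d_i2 = 6.76 cm.
The final image is real, 6.76 cm to the right of lens 2 (overall magnification ≈ -0.11).

6.76 cm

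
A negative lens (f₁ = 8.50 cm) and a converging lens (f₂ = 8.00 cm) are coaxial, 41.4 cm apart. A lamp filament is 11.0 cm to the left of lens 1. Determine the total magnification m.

m = -0.0913

f₁ = −8.50 cm (diverging).
Lens 1: 1/d_i1 = 1/(-8.50) − 1/(11.0) = -0.2086, so d_i1 = -4.795 cm; m₁ = −d_i1/d_o1 = +0.4359.
d_o2 = 41.4 − (-4.795) = 46.20 cm.
Lens 2: 1/d_i2 = 1/(8.00) − 1/(46.20) = 0.1034, so d_i2 = 9.675 cm; m₂ = −d_i2/d_o2 = -0.2094.
m = m₁·m₂ = (+0.4359)(-0.2094) = -0.0913.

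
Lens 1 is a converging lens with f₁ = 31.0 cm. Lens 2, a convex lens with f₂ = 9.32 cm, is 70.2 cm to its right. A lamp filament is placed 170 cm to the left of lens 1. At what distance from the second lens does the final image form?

13.1 cm

Lens 1: 1/d_i1 = 1/f₁ − 1/d_o1 = 1/(31.0) − 1/(170) = 0.02638, so d_i1 = 37.91 cm.
The intermediate image is 37.91 cm to the right of lens 1, which is 70.2 − (37.91) = 32.29 cm to the left of lens 2, so d_o2 = +32.29 cm.
Lens 2: 1/d_i2 = 1/f₂ − 1/d_o2 = 1/(9.32) − 1/(32.29) = 0.07633, so d_i2 = 13.1 cm.
The final image is real, 13.1 cm to the right of lens 2 (overall magnification ≈ 0.091).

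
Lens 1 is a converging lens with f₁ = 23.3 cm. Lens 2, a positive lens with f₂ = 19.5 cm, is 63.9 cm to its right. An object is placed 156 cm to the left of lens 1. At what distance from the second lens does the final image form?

Lens 1: 1/d_i1 = 1/f₁ − 1/d_o1 = 1/(23.3) − 1/(156) = 0.03651, so d_i1 = 27.39 cm.
The intermediate image is 27.39 cm to the right of lens 1, which is 63.9 − (27.39) = 36.51 cm to the left of lens 2, so d_o2 = +36.51 cm.
Lens 2: 1/d_i2 = 1/f₂ − 1/d_o2 = 1/(19.5) − 1/(36.51) = 0.02389, so d_i2 = 41.9 cm.
The final image is real, 41.9 cm to the right of lens 2 (overall magnification ≈ 0.20).

41.9 cm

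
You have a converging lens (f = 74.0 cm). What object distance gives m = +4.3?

56.8 cm

m = −d_i/d_o ⇒ d_i = −m·d_o.
1/f = 1/d_o + 1/d_i = 1/d_o − 1/(m·d_o) = (1 − 1/m)/d_o, so d_o = f(1 − 1/m) = (74.00)(1 − 1/(+4.3)) = 56.8 cm.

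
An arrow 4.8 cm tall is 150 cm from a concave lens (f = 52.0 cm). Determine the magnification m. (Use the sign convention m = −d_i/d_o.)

m = +0.257

For a concave lens, f = -52.0 cm.
1/d_i = 1/f − 1/d_o = 1/(-52.00) − 1/(150) = -0.02590, so d_i = -38.61 cm.
m = −d_i/d_o = −(-38.61)/(150) = +0.257.
The image is virtual, upright and reduced, on the same side as the object.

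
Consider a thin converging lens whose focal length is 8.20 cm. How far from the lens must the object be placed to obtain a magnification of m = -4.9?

m = −d_i/d_o ⇒ d_i = −m·d_o.
1/f = 1/d_o + 1/d_i = 1/d_o − 1/(m·d_o) = (1 − 1/m)/d_o, so d_o = f(1 − 1/m) = (8.200)(1 − 1/(-4.9)) = 9.87 cm.

9.87 cm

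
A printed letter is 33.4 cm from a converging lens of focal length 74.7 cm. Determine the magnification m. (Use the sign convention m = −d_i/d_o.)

m = +1.81

1/d_i = 1/f − 1/d_o = 1/(74.70) − 1/(33.4) = -0.01655, so d_i = -60.41 cm.
m = −d_i/d_o = −(-60.41)/(33.4) = +1.81.
The image is virtual, upright and enlarged, on the same side as the object.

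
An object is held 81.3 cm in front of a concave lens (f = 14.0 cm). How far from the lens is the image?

11.9 cm

For a concave lens, f = -14.0 cm.
Lens equation: 1/q = 1/f − 1/p = 1/(-14.00) − 1/(81.3) = -0.07143 − 0.01230 = -0.08373, so q = -11.9 cm.
The image is virtual, upright and reduced, on the same side as the object.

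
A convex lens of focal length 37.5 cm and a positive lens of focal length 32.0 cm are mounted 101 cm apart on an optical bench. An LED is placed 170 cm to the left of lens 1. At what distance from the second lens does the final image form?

81.0 cm

Lens 1: 1/d_i1 = 1/f₁ − 1/d_o1 = 1/(37.5) − 1/(170) = 0.02078, so d_i1 = 48.11 cm.
The intermediate image is 48.11 cm to the right of lens 1, which is 101 − (48.11) = 52.89 cm to the left of lens 2, so d_o2 = +52.89 cm.
Lens 2: 1/d_i2 = 1/f₂ − 1/d_o2 = 1/(32.0) − 1/(52.89) = 0.01234, so d_i2 = 81.0 cm.
The final image is real, 81.0 cm to the right of lens 2 (overall magnification ≈ 0.43).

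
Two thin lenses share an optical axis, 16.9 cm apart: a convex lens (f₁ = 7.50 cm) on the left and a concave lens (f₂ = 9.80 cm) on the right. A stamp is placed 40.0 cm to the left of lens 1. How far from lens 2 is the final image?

4.30 cm

Lens 1: 1/d_i1 = 1/f₁ − 1/d_o1 = 1/(7.50) − 1/(40.0) = 0.1083, so d_i1 = 9.231 cm.
The intermediate image is 9.231 cm to the right of lens 1, which is 16.9 − (9.231) = 7.669 cm to the left of lens 2, so d_o2 = +7.669 cm.
Lens 2 is diverging, so f₂ = −9.80 cm.
Lens 2: 1/d_i2 = 1/f₂ − 1/d_o2 = 1/(-9.80) − 1/(7.669) = -0.2324, so d_i2 = -4.30 cm.
The final image is virtual, 4.30 cm to the left of lens 2 (overall magnification ≈ -0.13).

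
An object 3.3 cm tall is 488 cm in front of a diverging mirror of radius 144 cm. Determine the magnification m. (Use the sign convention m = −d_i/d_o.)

f = R/2 = 144/2 = 72.00 cm; for a diverging mirror, f = -72.00 cm.
1/d_i = 1/f − 1/d_o = 1/(-72.00) − 1/(488) = -0.01594, so d_i = -62.74 cm.
m = −d_i/d_o = −(-62.74)/(488) = +0.129.
The image is virtual, upright and reduced, behind the mirror.

m = +0.129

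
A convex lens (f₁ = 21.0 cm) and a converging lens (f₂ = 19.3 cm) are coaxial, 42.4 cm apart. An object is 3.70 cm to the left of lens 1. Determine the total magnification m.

Lens 1: 1/d_i1 = 1/(21.0) − 1/(3.70) = -0.2227, so d_i1 = -4.491 cm; m₁ = −d_i1/d_o1 = +1.214.
d_o2 = 42.4 − (-4.491) = 46.89 cm.
Lens 2: 1/d_i2 = 1/(19.3) − 1/(46.89) = 0.03049, so d_i2 = 32.80 cm; m₂ = −d_i2/d_o2 = -0.6995.
m = m₁·m₂ = (+1.214)(-0.6995) = -0.849.

m = -0.849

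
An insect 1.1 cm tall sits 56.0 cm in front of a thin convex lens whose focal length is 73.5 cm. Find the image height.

1/d_i = 1/f − 1/d_o = 1/(73.50) − 1/(56.0) = -0.004252, so d_i = -235.2 cm.
m = −d_i/d_o = +4.200.
|h_i| = |m|·h_o = 4.200 × 1.1 = 4.62 cm. The image is virtual, upright and enlarged, on the same side as the object.

4.62 cm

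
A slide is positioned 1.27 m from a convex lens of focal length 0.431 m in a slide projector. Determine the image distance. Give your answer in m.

Thin-lens equation: 1/v = 1/f − 1/u = 1/(0.4310) − 1/(1.27) = 2.320 − 0.7874 = 1.533, so v = 0.652 m.
The image is real, inverted and reduced, on the far side of the lens.

0.652 m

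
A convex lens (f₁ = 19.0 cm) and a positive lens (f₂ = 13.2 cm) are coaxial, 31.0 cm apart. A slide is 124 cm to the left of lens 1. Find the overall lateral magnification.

m = -0.515

Lens 1: 1/d_i1 = 1/(19.0) − 1/(124) = 0.04457, so d_i1 = 22.44 cm; m₁ = −d_i1/d_o1 = -0.1810.
d_o2 = 31.0 − (22.44) = 8.560 cm.
Lens 2: 1/d_i2 = 1/(13.2) − 1/(8.560) = -0.04106, so d_i2 = -24.35 cm; m₂ = −d_i2/d_o2 = +2.845.
m = m₁·m₂ = (-0.1810)(+2.845) = -0.515.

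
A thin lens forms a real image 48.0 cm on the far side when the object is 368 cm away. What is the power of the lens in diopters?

d_i = +48.0 cm.
1/f = 1/d_o + 1/d_i = 1/(368) + 1/(48.0) = 0.02355 cm⁻¹.
f = 42.46 cm = 0.4246 m, so P = 1/f = +2.36 D.

P = +2.36 D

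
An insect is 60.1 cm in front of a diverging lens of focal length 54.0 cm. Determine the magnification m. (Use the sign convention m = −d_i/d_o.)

m = +0.473

For a diverging lens, f = -54.0 cm.
1/d_i = 1/f − 1/d_o = 1/(-54.00) − 1/(60.1) = -0.03516, so d_i = -28.44 cm.
m = −d_i/d_o = −(-28.44)/(60.1) = +0.473.
The image is virtual, upright and reduced, on the same side as the object.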